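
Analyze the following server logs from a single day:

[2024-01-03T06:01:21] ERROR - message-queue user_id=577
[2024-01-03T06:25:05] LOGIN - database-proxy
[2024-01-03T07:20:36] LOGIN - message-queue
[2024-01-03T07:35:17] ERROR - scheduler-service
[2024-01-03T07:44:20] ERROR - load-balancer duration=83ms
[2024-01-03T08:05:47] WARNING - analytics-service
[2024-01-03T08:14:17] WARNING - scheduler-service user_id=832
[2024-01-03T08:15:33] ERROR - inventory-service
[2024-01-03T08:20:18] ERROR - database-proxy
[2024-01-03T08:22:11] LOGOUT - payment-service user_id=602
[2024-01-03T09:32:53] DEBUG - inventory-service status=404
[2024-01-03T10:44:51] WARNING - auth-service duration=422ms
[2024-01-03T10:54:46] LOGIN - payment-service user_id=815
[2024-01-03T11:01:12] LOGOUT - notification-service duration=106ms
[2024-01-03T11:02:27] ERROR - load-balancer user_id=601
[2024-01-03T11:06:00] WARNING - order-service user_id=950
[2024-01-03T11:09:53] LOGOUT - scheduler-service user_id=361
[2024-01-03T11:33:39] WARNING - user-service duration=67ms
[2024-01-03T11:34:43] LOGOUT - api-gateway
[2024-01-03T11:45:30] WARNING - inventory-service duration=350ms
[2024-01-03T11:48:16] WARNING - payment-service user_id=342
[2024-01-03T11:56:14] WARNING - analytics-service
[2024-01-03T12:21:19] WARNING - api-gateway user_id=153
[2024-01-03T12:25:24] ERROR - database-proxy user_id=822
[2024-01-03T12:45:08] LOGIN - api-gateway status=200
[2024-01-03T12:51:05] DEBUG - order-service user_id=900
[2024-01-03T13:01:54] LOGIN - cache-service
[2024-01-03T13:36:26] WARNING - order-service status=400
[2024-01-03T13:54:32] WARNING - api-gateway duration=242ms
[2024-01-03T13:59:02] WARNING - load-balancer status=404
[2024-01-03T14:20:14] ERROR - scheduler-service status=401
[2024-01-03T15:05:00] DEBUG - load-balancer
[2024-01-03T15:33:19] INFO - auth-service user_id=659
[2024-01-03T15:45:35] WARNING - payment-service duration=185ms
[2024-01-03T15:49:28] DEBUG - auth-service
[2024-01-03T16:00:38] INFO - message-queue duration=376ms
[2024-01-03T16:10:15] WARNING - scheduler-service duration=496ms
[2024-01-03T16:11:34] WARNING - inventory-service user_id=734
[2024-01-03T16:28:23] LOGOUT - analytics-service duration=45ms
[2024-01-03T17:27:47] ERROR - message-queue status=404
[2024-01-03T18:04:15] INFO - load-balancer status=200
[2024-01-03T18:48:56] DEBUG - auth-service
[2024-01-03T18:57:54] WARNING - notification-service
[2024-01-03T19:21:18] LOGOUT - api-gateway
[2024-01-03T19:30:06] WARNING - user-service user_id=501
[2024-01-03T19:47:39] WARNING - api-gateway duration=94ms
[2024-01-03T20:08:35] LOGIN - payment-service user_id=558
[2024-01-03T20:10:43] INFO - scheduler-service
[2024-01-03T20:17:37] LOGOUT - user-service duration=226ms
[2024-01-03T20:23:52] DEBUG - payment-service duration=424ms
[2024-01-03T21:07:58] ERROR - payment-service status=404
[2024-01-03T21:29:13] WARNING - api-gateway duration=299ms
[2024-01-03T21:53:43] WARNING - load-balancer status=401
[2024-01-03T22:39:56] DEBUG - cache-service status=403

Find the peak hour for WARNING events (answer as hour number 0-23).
11

To find the peak hour:

1. Group all WARNING events by hour
2. Count events in each hour
3. Find hour with maximum count
4. Peak hour: 11 (with 5 events)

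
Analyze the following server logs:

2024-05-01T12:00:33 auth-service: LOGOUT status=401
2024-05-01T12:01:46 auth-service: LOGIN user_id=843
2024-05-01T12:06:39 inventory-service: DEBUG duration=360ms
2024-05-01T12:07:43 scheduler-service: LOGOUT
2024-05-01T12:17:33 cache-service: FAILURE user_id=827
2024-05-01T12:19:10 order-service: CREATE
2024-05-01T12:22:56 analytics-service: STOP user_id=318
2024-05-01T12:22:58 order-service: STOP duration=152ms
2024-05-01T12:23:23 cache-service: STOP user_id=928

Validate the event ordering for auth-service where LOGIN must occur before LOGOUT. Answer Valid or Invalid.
Invalid

To validate ordering:

1. Required order: LOGIN → LOGOUT
2. Rule: LOGIN must occur before LOGOUT
3. Check actual order of events for auth-service
4. Result: Invalid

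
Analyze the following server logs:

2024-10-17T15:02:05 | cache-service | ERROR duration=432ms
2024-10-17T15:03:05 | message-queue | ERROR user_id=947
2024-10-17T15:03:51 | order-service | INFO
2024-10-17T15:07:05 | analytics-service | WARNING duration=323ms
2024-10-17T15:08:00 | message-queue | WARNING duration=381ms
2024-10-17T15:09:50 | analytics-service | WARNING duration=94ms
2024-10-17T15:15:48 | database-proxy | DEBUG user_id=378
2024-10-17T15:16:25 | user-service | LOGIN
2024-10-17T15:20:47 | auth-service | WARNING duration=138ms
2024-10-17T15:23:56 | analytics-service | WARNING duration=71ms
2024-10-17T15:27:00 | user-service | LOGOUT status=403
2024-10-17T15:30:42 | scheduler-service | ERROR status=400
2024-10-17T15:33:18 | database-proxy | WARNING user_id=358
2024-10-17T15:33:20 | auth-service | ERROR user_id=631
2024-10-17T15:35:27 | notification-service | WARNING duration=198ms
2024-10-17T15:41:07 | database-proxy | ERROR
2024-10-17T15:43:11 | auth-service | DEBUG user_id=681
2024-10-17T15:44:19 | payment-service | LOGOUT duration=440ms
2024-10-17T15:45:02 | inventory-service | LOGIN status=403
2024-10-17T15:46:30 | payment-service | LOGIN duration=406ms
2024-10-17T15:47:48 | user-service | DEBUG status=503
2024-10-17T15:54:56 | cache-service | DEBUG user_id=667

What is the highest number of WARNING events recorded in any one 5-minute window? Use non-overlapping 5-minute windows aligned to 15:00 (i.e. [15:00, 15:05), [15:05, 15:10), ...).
3

To find the burst window:

1. Divide the log period into non-overlapping 5-minute windows starting at 15:00
2. Count WARNING events in each window
3. Find the window with maximum count
4. Maximum events in a window: 3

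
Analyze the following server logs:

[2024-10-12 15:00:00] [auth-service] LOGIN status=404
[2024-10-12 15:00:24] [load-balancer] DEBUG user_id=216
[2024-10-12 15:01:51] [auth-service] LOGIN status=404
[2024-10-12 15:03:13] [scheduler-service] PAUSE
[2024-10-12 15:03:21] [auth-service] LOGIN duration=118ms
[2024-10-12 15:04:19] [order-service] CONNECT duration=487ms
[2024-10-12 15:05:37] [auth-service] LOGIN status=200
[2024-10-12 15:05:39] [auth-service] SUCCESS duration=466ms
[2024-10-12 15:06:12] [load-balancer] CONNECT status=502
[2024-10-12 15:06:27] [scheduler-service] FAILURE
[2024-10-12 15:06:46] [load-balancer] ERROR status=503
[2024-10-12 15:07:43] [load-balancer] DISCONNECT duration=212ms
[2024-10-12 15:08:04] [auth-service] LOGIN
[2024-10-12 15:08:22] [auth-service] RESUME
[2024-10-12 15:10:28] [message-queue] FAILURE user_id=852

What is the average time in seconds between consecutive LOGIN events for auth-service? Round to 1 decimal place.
121.0

To calculate average interval:

1. Find all LOGIN events for auth-service in order
2. Calculate time gaps between consecutive events
3. Compute mean of gaps: 484 / 4 = 121.0 seconds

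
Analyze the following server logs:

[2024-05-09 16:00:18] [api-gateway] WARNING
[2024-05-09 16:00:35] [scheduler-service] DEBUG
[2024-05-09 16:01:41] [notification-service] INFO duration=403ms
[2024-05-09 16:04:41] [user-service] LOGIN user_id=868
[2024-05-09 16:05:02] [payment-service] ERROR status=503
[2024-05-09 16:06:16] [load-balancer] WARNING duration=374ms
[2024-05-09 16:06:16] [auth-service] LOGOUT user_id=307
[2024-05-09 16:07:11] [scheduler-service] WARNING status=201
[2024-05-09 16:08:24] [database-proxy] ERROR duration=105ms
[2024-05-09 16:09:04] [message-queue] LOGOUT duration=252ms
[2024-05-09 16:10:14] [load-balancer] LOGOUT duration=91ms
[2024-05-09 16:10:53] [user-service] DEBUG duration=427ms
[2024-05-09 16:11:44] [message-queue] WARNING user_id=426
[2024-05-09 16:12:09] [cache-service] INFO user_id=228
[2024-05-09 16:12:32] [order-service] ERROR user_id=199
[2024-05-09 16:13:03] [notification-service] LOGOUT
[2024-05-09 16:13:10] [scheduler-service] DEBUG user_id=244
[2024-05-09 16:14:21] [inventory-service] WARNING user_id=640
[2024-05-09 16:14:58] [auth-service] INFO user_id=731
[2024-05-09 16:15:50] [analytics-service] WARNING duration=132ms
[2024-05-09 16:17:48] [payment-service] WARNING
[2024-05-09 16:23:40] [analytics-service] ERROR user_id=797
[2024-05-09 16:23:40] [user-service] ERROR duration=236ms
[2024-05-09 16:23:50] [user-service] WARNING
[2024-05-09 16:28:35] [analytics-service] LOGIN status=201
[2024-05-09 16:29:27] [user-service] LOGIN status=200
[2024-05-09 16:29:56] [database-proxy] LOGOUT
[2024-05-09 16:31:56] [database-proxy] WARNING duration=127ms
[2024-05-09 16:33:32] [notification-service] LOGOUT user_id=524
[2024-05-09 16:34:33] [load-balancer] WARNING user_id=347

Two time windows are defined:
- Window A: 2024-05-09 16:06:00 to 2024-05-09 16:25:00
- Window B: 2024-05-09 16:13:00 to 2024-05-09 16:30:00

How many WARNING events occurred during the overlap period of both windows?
4

To find overlap events:

1. Window A: 2024-05-09 16:06:00 to 2024-05-09 16:25:00
2. Window B: 2024-05-09 16:13:00 to 2024-05-09 16:30:00
3. Overlap period: 2024-05-09 16:13:00 to 2024-05-09 16:25:00
4. Count WARNING events in overlap: 4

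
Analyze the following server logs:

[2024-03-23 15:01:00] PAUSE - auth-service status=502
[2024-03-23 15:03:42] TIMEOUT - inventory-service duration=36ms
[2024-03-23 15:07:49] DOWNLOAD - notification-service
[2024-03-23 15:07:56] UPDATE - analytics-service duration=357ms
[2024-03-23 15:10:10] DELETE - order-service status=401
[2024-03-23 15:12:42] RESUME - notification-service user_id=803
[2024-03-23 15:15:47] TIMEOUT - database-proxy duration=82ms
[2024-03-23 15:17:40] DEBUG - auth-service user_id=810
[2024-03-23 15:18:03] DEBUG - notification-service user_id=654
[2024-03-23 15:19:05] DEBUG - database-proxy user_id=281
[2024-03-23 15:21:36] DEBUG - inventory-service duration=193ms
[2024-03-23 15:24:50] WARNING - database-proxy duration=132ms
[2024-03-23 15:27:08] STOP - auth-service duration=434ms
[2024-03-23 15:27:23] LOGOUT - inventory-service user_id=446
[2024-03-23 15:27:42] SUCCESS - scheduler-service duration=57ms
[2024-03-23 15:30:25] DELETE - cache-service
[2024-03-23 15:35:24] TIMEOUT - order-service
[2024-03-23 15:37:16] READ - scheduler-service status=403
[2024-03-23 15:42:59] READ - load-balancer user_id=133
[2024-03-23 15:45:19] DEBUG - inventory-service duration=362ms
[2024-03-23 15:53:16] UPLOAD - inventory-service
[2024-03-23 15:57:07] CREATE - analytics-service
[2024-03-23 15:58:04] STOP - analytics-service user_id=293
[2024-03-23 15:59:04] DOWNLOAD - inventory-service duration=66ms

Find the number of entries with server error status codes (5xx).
1

To find matching entries:

1. Pattern to match: server error status codes (5xx)
2. Scan each log entry for the pattern
3. Count matches: 1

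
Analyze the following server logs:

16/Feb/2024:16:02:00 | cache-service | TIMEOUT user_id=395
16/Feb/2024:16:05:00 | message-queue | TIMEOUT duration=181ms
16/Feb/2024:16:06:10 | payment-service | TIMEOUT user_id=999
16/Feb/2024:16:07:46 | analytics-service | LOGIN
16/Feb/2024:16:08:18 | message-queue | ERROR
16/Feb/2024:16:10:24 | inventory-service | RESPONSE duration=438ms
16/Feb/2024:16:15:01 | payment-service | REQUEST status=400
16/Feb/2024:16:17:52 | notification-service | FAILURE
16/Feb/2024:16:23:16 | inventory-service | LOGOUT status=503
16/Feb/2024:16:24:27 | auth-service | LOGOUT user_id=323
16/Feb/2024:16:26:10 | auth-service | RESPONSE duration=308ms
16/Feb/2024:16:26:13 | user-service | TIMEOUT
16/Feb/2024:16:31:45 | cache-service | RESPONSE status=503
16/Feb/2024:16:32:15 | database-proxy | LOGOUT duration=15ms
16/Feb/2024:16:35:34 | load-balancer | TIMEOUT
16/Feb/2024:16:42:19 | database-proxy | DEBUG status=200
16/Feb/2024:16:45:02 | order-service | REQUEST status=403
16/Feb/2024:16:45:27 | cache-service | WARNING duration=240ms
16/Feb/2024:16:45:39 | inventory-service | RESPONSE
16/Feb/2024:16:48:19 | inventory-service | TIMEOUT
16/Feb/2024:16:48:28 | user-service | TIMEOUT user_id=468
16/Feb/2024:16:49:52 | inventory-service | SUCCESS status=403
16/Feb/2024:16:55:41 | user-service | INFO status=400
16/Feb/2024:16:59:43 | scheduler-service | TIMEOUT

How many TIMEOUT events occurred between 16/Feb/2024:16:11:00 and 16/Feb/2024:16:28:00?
1

To count events in the time window:

1. Window boundaries: 16/Feb/2024:16:11:00 to 16/Feb/2024:16:28:00
2. Filter for TIMEOUT events within this window
3. Count matching events: 1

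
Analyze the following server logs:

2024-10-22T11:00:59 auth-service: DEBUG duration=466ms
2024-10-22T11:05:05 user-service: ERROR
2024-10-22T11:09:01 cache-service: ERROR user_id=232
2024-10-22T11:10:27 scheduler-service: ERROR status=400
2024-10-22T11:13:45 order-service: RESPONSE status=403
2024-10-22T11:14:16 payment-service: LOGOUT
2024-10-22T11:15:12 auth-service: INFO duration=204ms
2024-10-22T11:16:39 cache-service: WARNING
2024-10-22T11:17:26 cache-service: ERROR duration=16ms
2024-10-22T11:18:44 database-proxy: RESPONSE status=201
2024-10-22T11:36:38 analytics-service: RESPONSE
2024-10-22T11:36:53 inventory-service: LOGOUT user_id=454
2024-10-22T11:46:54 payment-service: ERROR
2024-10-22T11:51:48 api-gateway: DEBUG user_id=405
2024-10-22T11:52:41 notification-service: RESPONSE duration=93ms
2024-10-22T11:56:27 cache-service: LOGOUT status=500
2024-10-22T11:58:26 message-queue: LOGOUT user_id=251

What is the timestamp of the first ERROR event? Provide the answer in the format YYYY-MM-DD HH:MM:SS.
2024-10-22 11:05:05

To find the first event:

1. Filter for all ERROR events
2. Sort by timestamp
3. Select the first one
4. Timestamp: 2024-10-22 11:05:05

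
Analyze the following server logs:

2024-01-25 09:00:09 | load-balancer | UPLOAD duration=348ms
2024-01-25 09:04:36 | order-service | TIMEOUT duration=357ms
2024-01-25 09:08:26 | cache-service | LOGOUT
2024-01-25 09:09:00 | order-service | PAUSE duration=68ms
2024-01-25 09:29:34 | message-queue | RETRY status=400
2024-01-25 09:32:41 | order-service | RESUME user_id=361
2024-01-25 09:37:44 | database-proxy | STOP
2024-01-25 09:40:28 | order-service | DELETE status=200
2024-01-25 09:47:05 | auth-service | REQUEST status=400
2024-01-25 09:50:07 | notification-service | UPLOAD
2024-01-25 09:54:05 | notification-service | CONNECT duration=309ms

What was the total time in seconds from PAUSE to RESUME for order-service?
1421

To calculate state duration:

1. Find PAUSE event for order-service: 2024-01-25 09:09:00
2. Find RESUME event for order-service: 2024-01-25 09:32:41
3. Calculate duration: 2024-01-25 09:32:41 - 2024-01-25 09:09:00 = 1421 seconds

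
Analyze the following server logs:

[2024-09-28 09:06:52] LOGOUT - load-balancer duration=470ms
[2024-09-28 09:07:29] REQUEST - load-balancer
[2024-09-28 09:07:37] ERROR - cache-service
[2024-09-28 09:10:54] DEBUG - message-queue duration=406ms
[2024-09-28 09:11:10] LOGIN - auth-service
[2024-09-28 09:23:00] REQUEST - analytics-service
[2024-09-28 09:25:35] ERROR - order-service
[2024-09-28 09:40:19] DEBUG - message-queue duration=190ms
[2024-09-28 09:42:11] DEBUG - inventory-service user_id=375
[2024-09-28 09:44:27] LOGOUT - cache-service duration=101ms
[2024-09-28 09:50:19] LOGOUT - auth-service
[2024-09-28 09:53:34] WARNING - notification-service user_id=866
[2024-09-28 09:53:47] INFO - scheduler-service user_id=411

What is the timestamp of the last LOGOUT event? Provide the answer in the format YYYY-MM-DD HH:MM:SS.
2024-09-28 09:50:19

To find the last event:

1. Filter for all LOGOUT events
2. Sort by timestamp
3. Select the last one
4. Timestamp: 2024-09-28 09:50:19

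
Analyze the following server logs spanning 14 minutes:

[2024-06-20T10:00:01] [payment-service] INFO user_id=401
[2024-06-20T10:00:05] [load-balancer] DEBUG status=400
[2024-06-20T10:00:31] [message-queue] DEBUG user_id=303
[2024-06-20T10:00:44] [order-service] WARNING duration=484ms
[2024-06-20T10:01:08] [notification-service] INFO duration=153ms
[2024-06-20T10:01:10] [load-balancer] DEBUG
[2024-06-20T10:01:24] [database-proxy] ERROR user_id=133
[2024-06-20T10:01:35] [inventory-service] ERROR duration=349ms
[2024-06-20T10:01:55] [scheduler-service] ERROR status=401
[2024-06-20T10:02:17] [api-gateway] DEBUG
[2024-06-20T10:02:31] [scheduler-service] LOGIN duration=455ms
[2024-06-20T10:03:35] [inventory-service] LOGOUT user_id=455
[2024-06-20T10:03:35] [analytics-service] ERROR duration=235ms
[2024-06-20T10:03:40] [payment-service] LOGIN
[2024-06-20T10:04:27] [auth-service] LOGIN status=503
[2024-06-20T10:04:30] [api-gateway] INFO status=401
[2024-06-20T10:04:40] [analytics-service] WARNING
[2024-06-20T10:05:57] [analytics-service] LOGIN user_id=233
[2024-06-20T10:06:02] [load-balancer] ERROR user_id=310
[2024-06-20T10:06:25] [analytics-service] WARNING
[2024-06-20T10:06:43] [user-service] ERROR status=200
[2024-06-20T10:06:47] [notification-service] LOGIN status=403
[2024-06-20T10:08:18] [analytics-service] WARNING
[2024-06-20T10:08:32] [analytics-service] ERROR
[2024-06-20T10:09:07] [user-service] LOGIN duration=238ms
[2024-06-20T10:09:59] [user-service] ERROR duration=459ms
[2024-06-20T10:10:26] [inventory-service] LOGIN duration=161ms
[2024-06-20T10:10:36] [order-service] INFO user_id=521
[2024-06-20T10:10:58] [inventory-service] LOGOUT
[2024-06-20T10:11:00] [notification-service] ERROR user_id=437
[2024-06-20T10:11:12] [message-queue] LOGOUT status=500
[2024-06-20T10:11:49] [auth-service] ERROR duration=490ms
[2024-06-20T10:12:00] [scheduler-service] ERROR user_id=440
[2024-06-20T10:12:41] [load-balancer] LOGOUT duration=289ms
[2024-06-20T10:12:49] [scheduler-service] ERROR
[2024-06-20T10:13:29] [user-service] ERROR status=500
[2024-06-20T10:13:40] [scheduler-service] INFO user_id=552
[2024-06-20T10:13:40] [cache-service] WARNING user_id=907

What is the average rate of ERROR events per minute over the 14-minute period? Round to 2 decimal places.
0.93

To calculate the rate:

1. Count total ERROR events: 13
2. Total time period: 14 minutes
3. Rate = 13 / 14 = 0.93 events per minute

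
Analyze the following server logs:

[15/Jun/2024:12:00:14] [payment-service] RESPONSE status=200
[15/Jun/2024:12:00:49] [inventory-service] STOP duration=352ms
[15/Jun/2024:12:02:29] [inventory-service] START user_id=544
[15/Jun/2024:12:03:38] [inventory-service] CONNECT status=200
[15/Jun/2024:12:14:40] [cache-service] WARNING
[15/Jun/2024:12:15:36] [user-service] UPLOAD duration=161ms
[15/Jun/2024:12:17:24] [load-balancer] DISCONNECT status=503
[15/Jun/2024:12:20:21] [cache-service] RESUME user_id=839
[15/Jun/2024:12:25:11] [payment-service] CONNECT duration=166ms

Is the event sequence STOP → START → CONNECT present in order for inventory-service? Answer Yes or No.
Yes

To verify sequence order:

1. Find all events in sequence STOP → START → CONNECT for inventory-service
2. Extract their timestamps
3. Check if timestamps are in ascending order
4. Result: Yes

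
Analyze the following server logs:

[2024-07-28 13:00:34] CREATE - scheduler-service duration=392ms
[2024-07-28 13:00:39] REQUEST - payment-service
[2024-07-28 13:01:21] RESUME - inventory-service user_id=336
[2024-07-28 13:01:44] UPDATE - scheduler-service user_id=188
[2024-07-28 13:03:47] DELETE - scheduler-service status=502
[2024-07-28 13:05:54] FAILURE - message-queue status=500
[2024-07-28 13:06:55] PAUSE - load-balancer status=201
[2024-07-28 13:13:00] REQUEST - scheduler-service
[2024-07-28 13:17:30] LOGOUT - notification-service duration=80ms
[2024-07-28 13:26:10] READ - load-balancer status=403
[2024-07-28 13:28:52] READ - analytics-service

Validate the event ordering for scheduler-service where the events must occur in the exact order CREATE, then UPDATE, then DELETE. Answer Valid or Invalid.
Valid

To validate ordering:

1. Required order: CREATE → UPDATE → DELETE
2. Rule: the events must occur in the exact order CREATE, then UPDATE, then DELETE
3. Check actual order of events for scheduler-service
4. Result: Valid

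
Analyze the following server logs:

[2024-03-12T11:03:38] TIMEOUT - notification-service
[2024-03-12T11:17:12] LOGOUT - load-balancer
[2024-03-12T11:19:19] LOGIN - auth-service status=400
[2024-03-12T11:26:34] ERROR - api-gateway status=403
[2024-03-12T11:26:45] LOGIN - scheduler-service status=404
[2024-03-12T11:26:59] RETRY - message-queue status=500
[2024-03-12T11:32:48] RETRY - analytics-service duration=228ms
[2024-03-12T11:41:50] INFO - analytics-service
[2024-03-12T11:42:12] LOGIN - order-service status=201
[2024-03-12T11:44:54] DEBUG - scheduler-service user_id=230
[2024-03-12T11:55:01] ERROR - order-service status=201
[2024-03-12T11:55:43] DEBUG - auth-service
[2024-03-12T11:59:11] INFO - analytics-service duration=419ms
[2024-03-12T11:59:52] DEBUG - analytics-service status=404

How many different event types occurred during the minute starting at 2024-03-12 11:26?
3

To count unique event types:

1. Filter events in the minute starting at 2024-03-12 11:26
2. Extract event types from matching entries
3. Count unique types: 3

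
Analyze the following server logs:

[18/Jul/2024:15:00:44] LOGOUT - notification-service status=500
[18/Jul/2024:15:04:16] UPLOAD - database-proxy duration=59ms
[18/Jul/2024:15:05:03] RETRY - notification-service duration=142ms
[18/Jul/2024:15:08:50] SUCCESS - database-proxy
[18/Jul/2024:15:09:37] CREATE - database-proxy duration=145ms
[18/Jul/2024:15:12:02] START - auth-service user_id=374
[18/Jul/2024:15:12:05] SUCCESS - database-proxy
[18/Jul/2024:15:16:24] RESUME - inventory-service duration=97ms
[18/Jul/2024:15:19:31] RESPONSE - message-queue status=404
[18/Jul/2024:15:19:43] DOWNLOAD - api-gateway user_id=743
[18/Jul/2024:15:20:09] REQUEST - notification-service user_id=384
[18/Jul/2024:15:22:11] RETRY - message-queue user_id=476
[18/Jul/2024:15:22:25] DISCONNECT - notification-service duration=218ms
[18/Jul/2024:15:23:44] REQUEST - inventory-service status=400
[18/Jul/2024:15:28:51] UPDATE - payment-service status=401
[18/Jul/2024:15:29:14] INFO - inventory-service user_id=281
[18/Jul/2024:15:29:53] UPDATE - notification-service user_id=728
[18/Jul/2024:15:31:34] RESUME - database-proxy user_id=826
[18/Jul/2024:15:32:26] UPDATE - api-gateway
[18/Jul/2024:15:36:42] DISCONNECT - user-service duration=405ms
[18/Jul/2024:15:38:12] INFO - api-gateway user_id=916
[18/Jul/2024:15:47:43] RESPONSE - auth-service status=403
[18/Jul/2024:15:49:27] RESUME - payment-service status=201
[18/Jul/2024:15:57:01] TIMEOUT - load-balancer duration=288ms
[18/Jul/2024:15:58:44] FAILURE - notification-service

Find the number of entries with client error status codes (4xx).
4

To find matching entries:

1. Pattern to match: client error status codes (4xx)
2. Scan each log entry for the pattern
3. Count matches: 4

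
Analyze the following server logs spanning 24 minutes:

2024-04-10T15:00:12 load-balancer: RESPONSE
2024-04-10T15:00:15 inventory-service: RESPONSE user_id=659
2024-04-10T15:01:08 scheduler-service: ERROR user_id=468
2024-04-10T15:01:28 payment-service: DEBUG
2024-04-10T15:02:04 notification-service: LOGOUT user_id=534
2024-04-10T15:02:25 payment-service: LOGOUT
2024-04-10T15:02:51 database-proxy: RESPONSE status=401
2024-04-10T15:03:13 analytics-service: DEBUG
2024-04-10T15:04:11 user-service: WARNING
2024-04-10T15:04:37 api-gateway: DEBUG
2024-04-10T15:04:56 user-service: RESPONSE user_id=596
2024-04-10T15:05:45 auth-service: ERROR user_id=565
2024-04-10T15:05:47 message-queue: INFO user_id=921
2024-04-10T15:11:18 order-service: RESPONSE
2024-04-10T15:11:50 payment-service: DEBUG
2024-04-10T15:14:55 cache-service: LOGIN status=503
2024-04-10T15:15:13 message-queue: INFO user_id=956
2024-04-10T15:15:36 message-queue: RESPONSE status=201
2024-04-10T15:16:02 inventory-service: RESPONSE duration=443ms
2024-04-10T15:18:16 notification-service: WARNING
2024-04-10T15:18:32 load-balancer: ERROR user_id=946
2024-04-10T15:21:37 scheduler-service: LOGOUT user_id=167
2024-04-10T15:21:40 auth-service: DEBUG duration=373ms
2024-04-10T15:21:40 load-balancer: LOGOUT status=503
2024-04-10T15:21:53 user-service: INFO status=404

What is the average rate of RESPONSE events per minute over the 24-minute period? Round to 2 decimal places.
0.29

To calculate the rate:

1. Count total RESPONSE events: 7
2. Total time period: 24 minutes
3. Rate = 7 / 24 = 0.29 events per minute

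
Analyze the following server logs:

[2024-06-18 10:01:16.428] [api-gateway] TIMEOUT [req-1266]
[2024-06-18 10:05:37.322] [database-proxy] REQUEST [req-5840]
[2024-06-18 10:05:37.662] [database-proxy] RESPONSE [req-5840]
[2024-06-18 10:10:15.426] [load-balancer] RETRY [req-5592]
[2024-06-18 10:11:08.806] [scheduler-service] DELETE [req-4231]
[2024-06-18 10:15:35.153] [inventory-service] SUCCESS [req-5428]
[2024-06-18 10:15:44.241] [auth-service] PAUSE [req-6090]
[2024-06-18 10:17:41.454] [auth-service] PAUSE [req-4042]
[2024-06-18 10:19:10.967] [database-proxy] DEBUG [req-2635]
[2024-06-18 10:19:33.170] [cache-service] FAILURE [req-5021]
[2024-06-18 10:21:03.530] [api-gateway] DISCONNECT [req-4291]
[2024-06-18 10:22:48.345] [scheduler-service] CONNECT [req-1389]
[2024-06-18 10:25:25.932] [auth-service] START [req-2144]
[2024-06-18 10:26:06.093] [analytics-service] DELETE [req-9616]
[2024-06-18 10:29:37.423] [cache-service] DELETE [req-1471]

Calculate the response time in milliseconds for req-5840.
340

To calculate latency:

1. Find REQUEST with id req-5840: 2024-06-18 10:05:37.322
2. Find RESPONSE with id req-5840: 2024-06-18 10:05:37.662
3. Latency: 2024-06-18 10:05:37.662 - 2024-06-18 10:05:37.322 = 340ms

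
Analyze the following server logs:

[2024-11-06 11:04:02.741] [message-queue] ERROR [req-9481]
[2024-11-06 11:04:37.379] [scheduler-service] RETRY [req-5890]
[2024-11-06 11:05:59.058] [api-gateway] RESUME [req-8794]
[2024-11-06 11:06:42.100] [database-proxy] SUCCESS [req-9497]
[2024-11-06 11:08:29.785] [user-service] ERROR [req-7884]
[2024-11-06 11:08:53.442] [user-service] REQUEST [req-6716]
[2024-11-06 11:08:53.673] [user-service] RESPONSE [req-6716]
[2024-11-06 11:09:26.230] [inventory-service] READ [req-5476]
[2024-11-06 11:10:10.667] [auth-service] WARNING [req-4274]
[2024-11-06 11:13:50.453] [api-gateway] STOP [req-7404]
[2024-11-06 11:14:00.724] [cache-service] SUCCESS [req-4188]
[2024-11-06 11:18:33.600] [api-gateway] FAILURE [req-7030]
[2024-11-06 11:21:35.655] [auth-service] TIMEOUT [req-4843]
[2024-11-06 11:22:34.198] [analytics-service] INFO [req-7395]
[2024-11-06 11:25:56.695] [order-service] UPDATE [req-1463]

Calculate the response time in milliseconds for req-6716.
231

To calculate latency:

1. Find REQUEST with id req-6716: 2024-11-06 11:08:53.442
2. Find RESPONSE with id req-6716: 2024-11-06 11:08:53.673
3. Latency: 2024-11-06 11:08:53.673 - 2024-11-06 11:08:53.442 = 231ms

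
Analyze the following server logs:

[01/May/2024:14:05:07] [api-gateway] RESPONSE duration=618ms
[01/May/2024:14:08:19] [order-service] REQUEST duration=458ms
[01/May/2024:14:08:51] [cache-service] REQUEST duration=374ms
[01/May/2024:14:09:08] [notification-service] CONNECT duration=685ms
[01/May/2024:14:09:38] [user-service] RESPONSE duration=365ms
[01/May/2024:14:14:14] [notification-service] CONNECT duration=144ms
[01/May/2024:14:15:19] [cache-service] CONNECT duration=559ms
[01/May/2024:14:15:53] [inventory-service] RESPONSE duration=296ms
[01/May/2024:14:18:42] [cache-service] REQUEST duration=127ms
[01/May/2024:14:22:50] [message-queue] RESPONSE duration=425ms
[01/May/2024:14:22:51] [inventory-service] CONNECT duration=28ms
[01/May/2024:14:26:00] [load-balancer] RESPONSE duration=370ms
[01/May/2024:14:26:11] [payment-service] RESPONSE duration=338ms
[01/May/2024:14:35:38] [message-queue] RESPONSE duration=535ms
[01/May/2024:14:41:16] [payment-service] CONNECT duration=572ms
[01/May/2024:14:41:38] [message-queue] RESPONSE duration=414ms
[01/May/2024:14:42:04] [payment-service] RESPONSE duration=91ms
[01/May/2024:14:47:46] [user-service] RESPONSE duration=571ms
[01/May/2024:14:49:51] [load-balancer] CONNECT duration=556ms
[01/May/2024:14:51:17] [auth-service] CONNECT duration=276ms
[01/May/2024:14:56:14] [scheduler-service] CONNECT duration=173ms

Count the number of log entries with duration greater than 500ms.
7

To count timeouts:

1. Threshold: 500ms
2. Extract duration from each log entry
3. Count entries where duration > 500
4. Timeout count: 7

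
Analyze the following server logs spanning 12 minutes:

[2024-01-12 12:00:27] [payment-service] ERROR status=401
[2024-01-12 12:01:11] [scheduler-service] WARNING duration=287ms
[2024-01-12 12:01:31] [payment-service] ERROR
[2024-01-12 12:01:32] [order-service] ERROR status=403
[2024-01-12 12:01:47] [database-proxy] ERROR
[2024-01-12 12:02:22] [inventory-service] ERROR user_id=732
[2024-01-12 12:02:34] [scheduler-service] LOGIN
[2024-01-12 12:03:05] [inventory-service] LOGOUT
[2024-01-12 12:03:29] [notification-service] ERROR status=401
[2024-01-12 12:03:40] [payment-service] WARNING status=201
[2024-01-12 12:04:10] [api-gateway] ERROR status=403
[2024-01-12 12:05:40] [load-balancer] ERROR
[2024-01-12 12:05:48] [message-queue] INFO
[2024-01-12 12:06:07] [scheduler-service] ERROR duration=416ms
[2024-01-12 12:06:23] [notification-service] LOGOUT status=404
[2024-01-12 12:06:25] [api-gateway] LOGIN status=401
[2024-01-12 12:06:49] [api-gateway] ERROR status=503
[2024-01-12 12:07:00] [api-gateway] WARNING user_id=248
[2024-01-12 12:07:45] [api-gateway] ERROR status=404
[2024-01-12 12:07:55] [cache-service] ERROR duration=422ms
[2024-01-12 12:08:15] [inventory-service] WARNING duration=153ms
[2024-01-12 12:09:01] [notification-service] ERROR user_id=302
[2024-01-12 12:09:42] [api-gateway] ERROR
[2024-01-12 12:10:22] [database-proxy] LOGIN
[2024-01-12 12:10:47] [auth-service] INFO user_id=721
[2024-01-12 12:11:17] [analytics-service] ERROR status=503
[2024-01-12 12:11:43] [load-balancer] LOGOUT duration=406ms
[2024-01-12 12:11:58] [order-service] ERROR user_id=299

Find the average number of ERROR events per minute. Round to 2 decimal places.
1.33

To calculate the rate:

1. Count total ERROR events: 16
2. Total time period: 12 minutes
3. Rate = 16 / 12 = 1.33 events per minute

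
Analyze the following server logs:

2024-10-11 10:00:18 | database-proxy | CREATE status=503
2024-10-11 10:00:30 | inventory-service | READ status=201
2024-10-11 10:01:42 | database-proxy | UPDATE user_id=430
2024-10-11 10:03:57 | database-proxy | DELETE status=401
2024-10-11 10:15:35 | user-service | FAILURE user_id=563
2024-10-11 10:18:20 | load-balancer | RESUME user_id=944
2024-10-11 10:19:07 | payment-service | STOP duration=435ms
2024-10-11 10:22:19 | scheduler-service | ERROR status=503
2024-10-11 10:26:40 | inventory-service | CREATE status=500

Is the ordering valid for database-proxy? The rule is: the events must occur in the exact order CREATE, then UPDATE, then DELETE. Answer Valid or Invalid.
Valid

To validate ordering:

1. Required order: CREATE → UPDATE → DELETE
2. Rule: the events must occur in the exact order CREATE, then UPDATE, then DELETE
3. Check actual order of events for database-proxy
4. Result: Valid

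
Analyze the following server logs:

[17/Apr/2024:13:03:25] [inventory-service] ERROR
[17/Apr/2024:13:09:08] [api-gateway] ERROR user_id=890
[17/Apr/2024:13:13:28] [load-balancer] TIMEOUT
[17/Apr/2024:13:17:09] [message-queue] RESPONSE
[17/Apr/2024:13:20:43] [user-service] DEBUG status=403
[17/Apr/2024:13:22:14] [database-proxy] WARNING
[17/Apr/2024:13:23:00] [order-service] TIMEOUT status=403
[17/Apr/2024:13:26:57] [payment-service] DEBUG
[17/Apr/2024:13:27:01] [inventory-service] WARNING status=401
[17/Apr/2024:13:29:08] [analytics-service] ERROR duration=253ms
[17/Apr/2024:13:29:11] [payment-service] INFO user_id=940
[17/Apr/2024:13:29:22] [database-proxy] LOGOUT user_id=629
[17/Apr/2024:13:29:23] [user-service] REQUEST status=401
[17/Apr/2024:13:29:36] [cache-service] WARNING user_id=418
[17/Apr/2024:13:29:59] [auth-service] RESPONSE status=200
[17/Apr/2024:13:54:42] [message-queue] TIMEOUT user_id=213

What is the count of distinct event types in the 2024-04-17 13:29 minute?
6

To count unique event types:

1. Filter events in the minute starting at 2024-04-17 13:29
2. Extract event types from matching entries
3. Count unique types: 6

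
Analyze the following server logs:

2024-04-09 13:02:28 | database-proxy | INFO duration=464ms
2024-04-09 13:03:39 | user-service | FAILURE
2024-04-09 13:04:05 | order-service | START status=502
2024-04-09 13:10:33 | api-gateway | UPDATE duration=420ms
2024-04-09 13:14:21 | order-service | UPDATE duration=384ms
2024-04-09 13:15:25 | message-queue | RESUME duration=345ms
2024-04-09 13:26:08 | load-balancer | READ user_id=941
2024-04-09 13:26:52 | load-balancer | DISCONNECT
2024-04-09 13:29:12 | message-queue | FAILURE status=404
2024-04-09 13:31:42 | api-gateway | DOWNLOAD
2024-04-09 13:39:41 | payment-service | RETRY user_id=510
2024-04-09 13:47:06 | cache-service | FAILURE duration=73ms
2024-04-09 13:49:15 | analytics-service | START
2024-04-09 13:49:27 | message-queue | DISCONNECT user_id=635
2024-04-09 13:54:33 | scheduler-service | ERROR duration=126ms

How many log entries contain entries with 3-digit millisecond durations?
5

To find matching entries:

1. Pattern to match: entries with 3-digit millisecond durations
2. Scan each log entry for the pattern
3. Count matches: 5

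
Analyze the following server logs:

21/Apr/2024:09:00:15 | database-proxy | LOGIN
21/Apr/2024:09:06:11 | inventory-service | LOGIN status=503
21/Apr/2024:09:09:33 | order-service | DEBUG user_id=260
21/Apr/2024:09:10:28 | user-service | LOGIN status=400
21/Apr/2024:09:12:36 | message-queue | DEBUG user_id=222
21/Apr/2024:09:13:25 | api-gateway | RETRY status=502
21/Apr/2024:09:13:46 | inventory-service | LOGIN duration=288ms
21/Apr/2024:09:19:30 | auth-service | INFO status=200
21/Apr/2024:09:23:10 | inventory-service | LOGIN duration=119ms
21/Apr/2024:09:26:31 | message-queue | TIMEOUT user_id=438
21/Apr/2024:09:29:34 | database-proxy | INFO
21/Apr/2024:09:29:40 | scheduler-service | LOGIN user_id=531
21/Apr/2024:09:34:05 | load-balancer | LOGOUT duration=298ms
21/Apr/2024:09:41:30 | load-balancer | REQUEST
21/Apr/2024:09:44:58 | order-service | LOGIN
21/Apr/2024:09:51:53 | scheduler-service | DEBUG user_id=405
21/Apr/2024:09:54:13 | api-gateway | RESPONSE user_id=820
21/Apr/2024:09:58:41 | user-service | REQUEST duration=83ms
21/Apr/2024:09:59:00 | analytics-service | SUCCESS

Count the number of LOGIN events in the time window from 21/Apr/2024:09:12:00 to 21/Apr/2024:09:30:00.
3

To count events in the time window:

1. Window boundaries: 21/Apr/2024:09:12:00 to 21/Apr/2024:09:30:00
2. Filter for LOGIN events within this window
3. Count matching events: 3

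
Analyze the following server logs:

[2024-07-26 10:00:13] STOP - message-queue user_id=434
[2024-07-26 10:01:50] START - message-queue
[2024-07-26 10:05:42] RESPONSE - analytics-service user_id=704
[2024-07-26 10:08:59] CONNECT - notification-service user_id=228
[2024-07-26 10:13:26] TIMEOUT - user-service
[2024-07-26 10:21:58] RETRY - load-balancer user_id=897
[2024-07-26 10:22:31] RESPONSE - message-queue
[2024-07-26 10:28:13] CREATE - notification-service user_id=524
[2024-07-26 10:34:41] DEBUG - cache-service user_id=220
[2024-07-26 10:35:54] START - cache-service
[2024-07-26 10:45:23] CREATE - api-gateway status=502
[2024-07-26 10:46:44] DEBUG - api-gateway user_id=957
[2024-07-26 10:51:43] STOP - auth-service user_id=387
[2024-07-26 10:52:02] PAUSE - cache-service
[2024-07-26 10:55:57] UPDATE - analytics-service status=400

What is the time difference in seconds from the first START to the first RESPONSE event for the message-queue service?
1241

To find the time between events:

1. Locate the first START event for message-queue: 2024-07-26 10:01:50
2. Locate the first RESPONSE event for message-queue: 2024-07-26 10:22:31
3. Calculate the difference: 2024-07-26 10:22:31 - 2024-07-26 10:01:50 = 1241 seconds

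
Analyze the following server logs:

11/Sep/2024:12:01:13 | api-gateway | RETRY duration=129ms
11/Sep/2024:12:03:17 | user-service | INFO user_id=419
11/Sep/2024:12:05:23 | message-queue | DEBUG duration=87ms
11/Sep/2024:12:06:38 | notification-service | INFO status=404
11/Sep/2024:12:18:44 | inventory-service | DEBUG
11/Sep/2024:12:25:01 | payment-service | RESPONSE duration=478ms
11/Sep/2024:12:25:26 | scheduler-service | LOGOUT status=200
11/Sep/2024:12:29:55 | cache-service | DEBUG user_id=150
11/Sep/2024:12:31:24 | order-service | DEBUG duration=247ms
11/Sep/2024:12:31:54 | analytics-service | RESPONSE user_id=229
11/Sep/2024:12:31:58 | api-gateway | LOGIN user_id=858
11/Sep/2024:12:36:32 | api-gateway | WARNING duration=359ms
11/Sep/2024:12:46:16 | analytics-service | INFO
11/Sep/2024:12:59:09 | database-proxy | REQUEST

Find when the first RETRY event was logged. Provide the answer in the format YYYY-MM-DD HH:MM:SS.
2024-09-11 12:01:13

To find the first event:

1. Filter for all RETRY events
2. Sort by timestamp
3. Select the first one
4. Timestamp: 2024-09-11 12:01:13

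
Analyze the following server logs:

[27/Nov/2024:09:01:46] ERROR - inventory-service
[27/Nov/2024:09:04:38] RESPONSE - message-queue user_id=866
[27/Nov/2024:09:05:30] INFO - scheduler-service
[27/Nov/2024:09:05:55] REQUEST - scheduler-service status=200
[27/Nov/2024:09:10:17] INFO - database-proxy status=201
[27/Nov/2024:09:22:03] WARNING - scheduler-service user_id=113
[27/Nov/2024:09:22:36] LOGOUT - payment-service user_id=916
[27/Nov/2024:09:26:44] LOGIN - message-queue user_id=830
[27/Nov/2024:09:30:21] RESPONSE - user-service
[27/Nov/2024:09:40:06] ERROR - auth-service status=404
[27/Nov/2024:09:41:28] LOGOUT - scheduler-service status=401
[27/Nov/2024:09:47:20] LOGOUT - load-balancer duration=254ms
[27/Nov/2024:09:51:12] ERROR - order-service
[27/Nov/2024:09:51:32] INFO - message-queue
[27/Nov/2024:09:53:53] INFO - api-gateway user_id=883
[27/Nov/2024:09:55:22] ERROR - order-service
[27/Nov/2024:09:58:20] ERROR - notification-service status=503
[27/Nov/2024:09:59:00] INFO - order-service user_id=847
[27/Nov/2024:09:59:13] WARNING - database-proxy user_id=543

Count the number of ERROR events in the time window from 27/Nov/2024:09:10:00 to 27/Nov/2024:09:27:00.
0

To count events in the time window:

1. Window boundaries: 27/Nov/2024:09:10:00 to 27/Nov/2024:09:27:00
2. Filter for ERROR events within this window
3. Count matching events: 0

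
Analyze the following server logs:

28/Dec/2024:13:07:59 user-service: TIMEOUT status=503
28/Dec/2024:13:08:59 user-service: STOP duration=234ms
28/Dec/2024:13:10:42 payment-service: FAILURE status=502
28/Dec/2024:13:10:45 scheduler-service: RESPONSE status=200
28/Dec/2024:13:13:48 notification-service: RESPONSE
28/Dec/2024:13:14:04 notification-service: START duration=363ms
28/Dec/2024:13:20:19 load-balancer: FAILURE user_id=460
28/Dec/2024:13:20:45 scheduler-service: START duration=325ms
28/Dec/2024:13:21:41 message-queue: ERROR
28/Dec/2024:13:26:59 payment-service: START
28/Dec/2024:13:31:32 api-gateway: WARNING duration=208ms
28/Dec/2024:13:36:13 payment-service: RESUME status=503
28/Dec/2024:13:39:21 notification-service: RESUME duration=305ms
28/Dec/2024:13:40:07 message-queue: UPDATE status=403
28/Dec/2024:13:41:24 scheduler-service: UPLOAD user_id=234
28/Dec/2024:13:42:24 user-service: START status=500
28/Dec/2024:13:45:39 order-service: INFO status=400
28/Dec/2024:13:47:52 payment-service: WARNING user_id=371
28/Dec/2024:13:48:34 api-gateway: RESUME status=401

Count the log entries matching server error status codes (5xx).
4

To find matching entries:

1. Pattern to match: server error status codes (5xx)
2. Scan each log entry for the pattern
3. Count matches: 4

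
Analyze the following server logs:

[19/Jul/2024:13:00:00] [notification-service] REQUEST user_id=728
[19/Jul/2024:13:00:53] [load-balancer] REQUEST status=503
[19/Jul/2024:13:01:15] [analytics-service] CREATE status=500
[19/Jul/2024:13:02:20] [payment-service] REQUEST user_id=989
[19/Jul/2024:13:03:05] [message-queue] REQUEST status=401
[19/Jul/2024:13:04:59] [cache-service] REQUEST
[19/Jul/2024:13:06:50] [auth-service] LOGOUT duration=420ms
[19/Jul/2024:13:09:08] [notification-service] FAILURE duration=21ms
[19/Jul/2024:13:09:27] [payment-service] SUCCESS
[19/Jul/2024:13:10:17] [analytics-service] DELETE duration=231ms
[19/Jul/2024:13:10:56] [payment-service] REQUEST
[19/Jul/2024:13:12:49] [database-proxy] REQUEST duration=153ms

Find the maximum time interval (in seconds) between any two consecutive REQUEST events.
357

To find the longest gap:

1. Extract all REQUEST events in chronological order
2. Calculate time differences between consecutive events
3. Find the maximum difference
4. Longest gap: 357 seconds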